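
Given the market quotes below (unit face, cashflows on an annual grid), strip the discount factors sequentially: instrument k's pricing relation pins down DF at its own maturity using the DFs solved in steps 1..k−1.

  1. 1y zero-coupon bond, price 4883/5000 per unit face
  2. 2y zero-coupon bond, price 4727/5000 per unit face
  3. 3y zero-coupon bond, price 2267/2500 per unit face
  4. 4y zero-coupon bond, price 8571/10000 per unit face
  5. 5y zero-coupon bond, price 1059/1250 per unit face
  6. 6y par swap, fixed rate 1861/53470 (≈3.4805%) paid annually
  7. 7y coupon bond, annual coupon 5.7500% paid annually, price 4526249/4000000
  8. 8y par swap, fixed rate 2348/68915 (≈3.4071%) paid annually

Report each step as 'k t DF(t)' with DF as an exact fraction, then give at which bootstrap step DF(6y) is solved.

1 1 4883/5000
2 2 4727/5000
3 3 2267/2500
4 4 8571/10000
5 5 1059/1250
6 6 8139/10000
7 7 7793/10000
8 8 1913/2500
DF(6y) is solved at step 6

step 1 [1y] zero: DF = P = 4883/5000 ≈ 0.976600
step 2 [2y] zero: DF = P = 4727/5000 ≈ 0.945400
step 3 [3y] zero: DF = P = 2267/2500 ≈ 0.906800
step 4 [4y] zero: DF = P = 8571/10000 ≈ 0.857100
step 5 [5y] zero: DF = P = 1059/1250 ≈ 0.847200
step 6 [6y] swap r/1=1861/53470: DF=(1 − 1861/53470·(0.976600+0.945400+0.906800+0.857100+0.847200))/(1+1861/53470) = 8139/10000 ≈ 0.813900
step 7 [7y] bond c/1=23/400: DF=(4526249/4000000 − 23/400·(0.976600+0.945400+0.906800+0.857100+0.847200+0.813900))/(1+23/400) = 7793/10000 ≈ 0.779300
step 8 [8y] swap r/1=2348/68915: DF=(1 − 2348/68915·(0.976600+0.945400+0.906800+0.857100+0.847200+0.813900+0.779300))/(1+2348/68915) = 1913/2500 ≈ 0.765200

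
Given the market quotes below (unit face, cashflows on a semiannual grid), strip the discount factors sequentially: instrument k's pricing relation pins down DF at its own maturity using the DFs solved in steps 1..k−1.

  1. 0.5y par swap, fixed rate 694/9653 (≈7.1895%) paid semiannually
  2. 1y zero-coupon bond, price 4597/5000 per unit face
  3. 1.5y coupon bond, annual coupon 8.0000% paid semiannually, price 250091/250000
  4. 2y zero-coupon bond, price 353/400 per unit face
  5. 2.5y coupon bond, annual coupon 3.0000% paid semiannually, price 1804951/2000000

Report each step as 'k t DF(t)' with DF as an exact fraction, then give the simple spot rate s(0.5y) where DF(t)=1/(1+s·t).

1 1/2 9653/10000
2 1 4597/5000
3 3/2 4447/5000
4 2 353/400
5 5/2 8351/10000
s(0.5y) = (1/(9653/10000) − 1)/(1/2) = 694/9653 ≈ 7.1895%

step 1 [0.5y] swap r/2=347/9653: DF=(1 − 347/9653·(0))/(1+347/9653) = 9653/10000 ≈ 0.965300
step 2 [1y] zero: DF = P = 4597/5000 ≈ 0.919400
step 3 [1.5y] bond c/2=1/25: DF=(250091/250000 − 1/25·(0.965300+0.919400))/(1+1/25) = 4447/5000 ≈ 0.889400
step 4 [2y] zero: DF = P = 353/400 ≈ 0.882500
step 5 [2.5y] bond c/2=3/200: DF=(1804951/2000000 − 3/200·(0.965300+0.919400+0.889400+0.882500))/(1+3/200) = 8351/10000 ≈ 0.835100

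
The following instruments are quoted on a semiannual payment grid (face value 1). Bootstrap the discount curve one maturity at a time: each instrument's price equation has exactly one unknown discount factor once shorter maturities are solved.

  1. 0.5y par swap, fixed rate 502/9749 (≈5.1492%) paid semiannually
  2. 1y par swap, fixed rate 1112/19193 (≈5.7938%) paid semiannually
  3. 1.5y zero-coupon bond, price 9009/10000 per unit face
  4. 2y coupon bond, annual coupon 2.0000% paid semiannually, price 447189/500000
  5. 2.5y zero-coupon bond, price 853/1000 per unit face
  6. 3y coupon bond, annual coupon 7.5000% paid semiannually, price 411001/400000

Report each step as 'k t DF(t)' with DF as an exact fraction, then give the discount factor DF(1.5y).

1 1/2 9749/10000
2 1 2361/2500
3 3/2 9009/10000
4 2 536/625
5 5/2 853/1000
6 3 4133/5000
DF(1.5y) = 9009/10000 ≈ 0.900900

step 1 [0.5y] swap r/2=251/9749: DF=(1 − 251/9749·(0))/(1+251/9749) = 9749/10000 ≈ 0.974900
step 2 [1y] swap r/2=556/19193: DF=(1 − 556/19193·(0.974900))/(1+556/19193) = 2361/2500 ≈ 0.944400
step 3 [1.5y] zero: DF = P = 9009/10000 ≈ 0.900900
step 4 [2y] bond c/2=1/100: DF=(447189/500000 − 1/100·(0.974900+0.944400+0.900900))/(1+1/100) = 536/625 ≈ 0.857600
step 5 [2.5y] zero: DF = P = 853/1000 ≈ 0.853000
step 6 [3y] bond c/2=3/80: DF=(411001/400000 − 3/80·(0.974900+0.944400+0.900900+0.857600+0.853000))/(1+3/80) = 4133/5000 ≈ 0.826600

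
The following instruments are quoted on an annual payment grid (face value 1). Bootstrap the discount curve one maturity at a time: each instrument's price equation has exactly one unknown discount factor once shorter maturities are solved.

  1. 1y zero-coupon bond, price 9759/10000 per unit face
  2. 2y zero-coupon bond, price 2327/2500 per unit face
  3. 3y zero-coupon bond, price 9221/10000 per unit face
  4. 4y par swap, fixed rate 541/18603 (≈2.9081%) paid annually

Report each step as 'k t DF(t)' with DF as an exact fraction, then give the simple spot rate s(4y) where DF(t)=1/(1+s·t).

1 1 9759/10000
2 2 2327/2500
3 3 9221/10000
4 4 4459/5000
s(4y) = (1/(4459/5000) − 1)/(4) = 541/17836 ≈ 3.0332%

step 1 [1y] zero: DF = P = 9759/10000 ≈ 0.975900
step 2 [2y] zero: DF = P = 2327/2500 ≈ 0.930800
step 3 [3y] zero: DF = P = 9221/10000 ≈ 0.922100
step 4 [4y] swap r/1=541/18603: DF=(1 − 541/18603·(0.975900+0.930800+0.922100))/(1+541/18603) = 4459/5000 ≈ 0.891800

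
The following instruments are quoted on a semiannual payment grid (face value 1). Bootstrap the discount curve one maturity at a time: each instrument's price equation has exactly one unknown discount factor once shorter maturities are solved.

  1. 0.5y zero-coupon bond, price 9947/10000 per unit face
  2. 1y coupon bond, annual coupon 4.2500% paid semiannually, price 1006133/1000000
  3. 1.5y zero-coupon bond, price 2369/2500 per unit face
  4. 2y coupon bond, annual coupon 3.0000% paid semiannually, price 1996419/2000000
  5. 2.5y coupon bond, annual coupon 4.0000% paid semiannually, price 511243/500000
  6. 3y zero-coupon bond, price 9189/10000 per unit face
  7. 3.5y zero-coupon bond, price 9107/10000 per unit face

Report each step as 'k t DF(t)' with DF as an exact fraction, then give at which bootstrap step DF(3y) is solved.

step 1 [0.5y] zero: DF = P = 9947/10000 ≈ 0.994700
step 2 [1y] bond c/2=17/800: DF=(1006133/1000000 − 17/800·(0.994700))/(1+17/800) = 1929/2000 ≈ 0.964500
step 3 [1.5y] zero: DF = P = 2369/2500 ≈ 0.947600
step 4 [2y] bond c/2=3/200: DF=(1996419/2000000 − 3/200·(0.994700+0.964500+0.947600))/(1+3/200) = 1881/2000 ≈ 0.940500
step 5 [2.5y] bond c/2=1/50: DF=(511243/500000 − 1/50·(0.994700+0.964500+0.947600+0.940500))/(1+1/50) = 927/1000 ≈ 0.927000
step 6 [3y] zero: DF = P = 9189/10000 ≈ 0.918900
step 7 [3.5y] zero: DF = P = 9107/10000 ≈ 0.910700

1 1/2 9947/10000
2 1 1929/2000
3 3/2 2369/2500
4 2 1881/2000
5 5/2 927/1000
6 3 9189/10000
7 7/2 9107/10000
DF(3y) is solved at step 6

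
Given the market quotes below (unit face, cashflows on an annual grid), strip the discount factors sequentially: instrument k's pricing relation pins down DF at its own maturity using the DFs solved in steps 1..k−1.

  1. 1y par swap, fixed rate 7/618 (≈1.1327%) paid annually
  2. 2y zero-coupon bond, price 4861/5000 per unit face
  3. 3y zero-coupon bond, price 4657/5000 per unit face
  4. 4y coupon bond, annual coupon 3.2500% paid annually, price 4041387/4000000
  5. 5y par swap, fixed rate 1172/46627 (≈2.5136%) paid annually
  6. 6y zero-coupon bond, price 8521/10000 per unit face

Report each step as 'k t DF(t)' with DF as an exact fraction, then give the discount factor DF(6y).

1 1 618/625
2 2 4861/5000
3 3 4657/5000
4 4 71/80
5 5 2207/2500
6 6 8521/10000
DF(6y) = 8521/10000 ≈ 0.852100

step 1 [1y] swap r/1=7/618: DF=(1 − 7/618·(0))/(1+7/618) = 618/625 ≈ 0.988800
step 2 [2y] zero: DF = P = 4861/5000 ≈ 0.972200
step 3 [3y] zero: DF = P = 4657/5000 ≈ 0.931400
step 4 [4y] bond c/1=13/400: DF=(4041387/4000000 − 13/400·(0.988800+0.972200+0.931400))/(1+13/400) = 71/80 ≈ 0.887500
step 5 [5y] swap r/1=1172/46627: DF=(1 − 1172/46627·(0.988800+0.972200+0.931400+0.887500))/(1+1172/46627) = 2207/2500 ≈ 0.882800
step 6 [6y] zero: DF = P = 8521/10000 ≈ 0.852100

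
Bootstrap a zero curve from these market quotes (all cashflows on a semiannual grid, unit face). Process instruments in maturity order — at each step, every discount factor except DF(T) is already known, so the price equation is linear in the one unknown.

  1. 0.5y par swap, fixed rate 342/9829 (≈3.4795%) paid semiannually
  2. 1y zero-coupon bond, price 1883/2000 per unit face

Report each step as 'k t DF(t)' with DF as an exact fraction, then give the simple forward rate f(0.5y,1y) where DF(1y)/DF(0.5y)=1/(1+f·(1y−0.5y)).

1 1/2 9829/10000
2 1 1883/2000
f(0.5y,1y) = ((9829/10000)/(1883/2000) − 1)/(1/2) = 828/9415 ≈ 8.7945%

step 1 [0.5y] swap r/2=171/9829: DF=(1 − 171/9829·(0))/(1+171/9829) = 9829/10000 ≈ 0.982900
step 2 [1y] zero: DF = P = 1883/2000 ≈ 0.941500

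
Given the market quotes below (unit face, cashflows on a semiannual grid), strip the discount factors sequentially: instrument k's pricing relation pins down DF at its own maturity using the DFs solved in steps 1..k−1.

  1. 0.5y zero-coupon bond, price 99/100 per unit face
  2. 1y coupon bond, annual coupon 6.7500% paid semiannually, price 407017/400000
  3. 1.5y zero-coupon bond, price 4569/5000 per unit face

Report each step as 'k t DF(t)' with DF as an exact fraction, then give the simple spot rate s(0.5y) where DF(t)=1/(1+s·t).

1 1/2 99/100
2 1 119/125
3 3/2 4569/5000
s(0.5y) = (1/(99/100) − 1)/(1/2) = 2/99 ≈ 2.0202%

step 1 [0.5y] zero: DF = P = 99/100 ≈ 0.990000
step 2 [1y] bond c/2=27/800: DF=(407017/400000 − 27/800·(0.990000))/(1+27/800) = 119/125 ≈ 0.952000
step 3 [1.5y] zero: DF = P = 4569/5000 ≈ 0.913800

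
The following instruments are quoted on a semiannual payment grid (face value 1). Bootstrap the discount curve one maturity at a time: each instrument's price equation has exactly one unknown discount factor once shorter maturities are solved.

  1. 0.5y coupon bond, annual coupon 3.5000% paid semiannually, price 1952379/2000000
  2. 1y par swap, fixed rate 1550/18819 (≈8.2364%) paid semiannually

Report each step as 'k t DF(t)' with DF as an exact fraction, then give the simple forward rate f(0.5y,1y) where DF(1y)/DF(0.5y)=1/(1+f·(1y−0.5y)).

1 1/2 4797/5000
2 1 369/400
f(0.5y,1y) = ((4797/5000)/(369/400) − 1)/(1/2) = 2/25 ≈ 8.0000%

step 1 [0.5y] bond c/2=7/400: DF=(1952379/2000000 − 7/400·(0))/(1+7/400) = 4797/5000 ≈ 0.959400
step 2 [1y] swap r/2=775/18819: DF=(1 − 775/18819·(0.959400))/(1+775/18819) = 369/400 ≈ 0.922500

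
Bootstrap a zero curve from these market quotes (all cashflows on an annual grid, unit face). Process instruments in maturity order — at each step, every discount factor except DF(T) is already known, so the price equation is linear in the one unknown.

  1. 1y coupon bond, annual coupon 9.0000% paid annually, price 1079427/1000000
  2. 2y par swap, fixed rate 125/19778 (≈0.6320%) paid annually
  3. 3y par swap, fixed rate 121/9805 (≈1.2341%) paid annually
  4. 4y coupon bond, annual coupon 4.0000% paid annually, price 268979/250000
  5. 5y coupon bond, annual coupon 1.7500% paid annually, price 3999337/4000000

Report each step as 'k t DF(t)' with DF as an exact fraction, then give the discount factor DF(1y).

1 1 9903/10000
2 2 79/80
3 3 9637/10000
4 4 4607/5000
5 5 4581/5000
DF(1y) = 9903/10000 ≈ 0.990300

step 1 [1y] bond c/1=9/100: DF=(1079427/1000000 − 9/100·(0))/(1+9/100) = 9903/10000 ≈ 0.990300
step 2 [2y] swap r/1=125/19778: DF=(1 − 125/19778·(0.990300))/(1+125/19778) = 79/80 ≈ 0.987500
step 3 [3y] swap r/1=121/9805: DF=(1 − 121/9805·(0.990300+0.987500))/(1+121/9805) = 9637/10000 ≈ 0.963700
step 4 [4y] bond c/1=1/25: DF=(268979/250000 − 1/25·(0.990300+0.987500+0.963700))/(1+1/25) = 4607/5000 ≈ 0.921400
step 5 [5y] bond c/1=7/400: DF=(3999337/4000000 − 7/400·(0.990300+0.987500+0.963700+0.921400))/(1+7/400) = 4581/5000 ≈ 0.916200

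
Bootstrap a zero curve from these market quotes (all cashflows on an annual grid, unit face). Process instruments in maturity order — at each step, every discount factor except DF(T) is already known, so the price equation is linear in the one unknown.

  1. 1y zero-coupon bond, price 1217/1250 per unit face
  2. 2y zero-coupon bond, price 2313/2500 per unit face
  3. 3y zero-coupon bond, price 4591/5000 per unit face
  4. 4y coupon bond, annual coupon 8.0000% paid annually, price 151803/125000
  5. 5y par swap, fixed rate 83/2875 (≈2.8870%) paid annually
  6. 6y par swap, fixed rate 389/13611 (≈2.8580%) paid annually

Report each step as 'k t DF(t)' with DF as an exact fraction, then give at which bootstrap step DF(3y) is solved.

step 1 [1y] zero: DF = P = 1217/1250 ≈ 0.973600
step 2 [2y] zero: DF = P = 2313/2500 ≈ 0.925200
step 3 [3y] zero: DF = P = 4591/5000 ≈ 0.918200
step 4 [4y] bond c/1=2/25: DF=(151803/125000 − 2/25·(0.973600+0.925200+0.918200))/(1+2/25) = 4579/5000 ≈ 0.915800
step 5 [5y] swap r/1=83/2875: DF=(1 − 83/2875·(0.973600+0.925200+0.918200+0.915800))/(1+83/2875) = 542/625 ≈ 0.867200
step 6 [6y] swap r/1=389/13611: DF=(1 − 389/13611·(0.973600+0.925200+0.918200+0.915800+0.867200))/(1+389/13611) = 2111/2500 ≈ 0.844400

1 1 1217/1250
2 2 2313/2500
3 3 4591/5000
4 4 4579/5000
5 5 542/625
6 6 2111/2500
DF(3y) is solved at step 3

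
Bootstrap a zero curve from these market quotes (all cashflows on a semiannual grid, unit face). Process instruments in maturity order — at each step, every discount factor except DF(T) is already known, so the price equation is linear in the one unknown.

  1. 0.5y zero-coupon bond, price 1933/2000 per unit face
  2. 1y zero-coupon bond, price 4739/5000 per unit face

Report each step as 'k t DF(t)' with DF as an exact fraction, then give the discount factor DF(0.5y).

step 1 [0.5y] zero: DF = P = 1933/2000 ≈ 0.966500
step 2 [1y] zero: DF = P = 4739/5000 ≈ 0.947800

1 1/2 1933/2000
2 1 4739/5000
DF(0.5y) = 1933/2000 ≈ 0.966500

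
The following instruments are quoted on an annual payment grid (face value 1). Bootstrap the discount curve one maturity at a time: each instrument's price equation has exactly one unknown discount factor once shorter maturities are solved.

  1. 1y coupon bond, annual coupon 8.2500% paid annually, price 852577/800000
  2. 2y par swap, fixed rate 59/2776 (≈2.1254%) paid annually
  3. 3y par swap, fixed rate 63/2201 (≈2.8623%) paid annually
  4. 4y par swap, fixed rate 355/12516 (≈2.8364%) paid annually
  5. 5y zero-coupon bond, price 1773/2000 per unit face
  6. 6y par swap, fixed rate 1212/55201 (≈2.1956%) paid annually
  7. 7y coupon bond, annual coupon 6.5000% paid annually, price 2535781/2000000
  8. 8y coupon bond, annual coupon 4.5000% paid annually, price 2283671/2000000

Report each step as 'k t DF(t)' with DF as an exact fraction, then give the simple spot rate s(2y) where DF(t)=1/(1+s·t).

1 1 1969/2000
2 2 9587/10000
3 3 9181/10000
4 4 1787/2000
5 5 1773/2000
6 6 2197/2500
7 7 1067/1250
8 8 4091/5000
s(2y) = (1/(9587/10000) − 1)/(2) = 413/19174 ≈ 2.1540%

step 1 [1y] bond c/1=33/400: DF=(852577/800000 − 33/400·(0))/(1+33/400) = 1969/2000 ≈ 0.984500
step 2 [2y] swap r/1=59/2776: DF=(1 − 59/2776·(0.984500))/(1+59/2776) = 9587/10000 ≈ 0.958700
step 3 [3y] swap r/1=63/2201: DF=(1 − 63/2201·(0.984500+0.958700))/(1+63/2201) = 9181/10000 ≈ 0.918100
step 4 [4y] swap r/1=355/12516: DF=(1 − 355/12516·(0.984500+0.958700+0.918100))/(1+355/12516) = 1787/2000 ≈ 0.893500
step 5 [5y] zero: DF = P = 1773/2000 ≈ 0.886500
step 6 [6y] swap r/1=1212/55201: DF=(1 − 1212/55201·(0.984500+0.958700+0.918100+0.893500+0.886500))/(1+1212/55201) = 2197/2500 ≈ 0.878800
step 7 [7y] bond c/1=13/200: DF=(2535781/2000000 − 13/200·(0.984500+0.958700+0.918100+0.893500+0.886500+0.878800))/(1+13/200) = 1067/1250 ≈ 0.853600
step 8 [8y] bond c/1=9/200: DF=(2283671/2000000 − 9/200·(0.984500+0.958700+0.918100+0.893500+0.886500+0.878800+0.853600))/(1+9/200) = 4091/5000 ≈ 0.818200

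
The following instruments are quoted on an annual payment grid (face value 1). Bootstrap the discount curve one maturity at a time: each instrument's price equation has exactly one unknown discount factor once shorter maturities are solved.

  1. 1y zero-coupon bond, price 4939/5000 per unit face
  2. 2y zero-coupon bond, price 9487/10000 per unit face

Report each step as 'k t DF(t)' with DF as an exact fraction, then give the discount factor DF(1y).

1 1 4939/5000
2 2 9487/10000
DF(1y) = 4939/5000 ≈ 0.987800

step 1 [1y] zero: DF = P = 4939/5000 ≈ 0.987800
step 2 [2y] zero: DF = P = 9487/10000 ≈ 0.948700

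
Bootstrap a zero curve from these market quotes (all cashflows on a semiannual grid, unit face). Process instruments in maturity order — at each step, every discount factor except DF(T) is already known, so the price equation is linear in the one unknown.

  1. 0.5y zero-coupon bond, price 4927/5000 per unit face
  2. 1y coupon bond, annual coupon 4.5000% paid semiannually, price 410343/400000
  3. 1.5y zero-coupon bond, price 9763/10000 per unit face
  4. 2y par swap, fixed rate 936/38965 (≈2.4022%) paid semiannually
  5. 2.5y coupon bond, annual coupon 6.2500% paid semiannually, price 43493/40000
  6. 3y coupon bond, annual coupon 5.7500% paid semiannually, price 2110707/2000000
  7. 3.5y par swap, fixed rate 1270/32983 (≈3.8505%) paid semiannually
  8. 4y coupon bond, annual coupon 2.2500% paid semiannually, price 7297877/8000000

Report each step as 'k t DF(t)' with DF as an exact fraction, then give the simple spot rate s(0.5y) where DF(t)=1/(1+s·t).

step 1 [0.5y] zero: DF = P = 4927/5000 ≈ 0.985400
step 2 [1y] bond c/2=9/400: DF=(410343/400000 − 9/400·(0.985400))/(1+9/400) = 1227/1250 ≈ 0.981600
step 3 [1.5y] zero: DF = P = 9763/10000 ≈ 0.976300
step 4 [2y] swap r/2=468/38965: DF=(1 − 468/38965·(0.985400+0.981600+0.976300))/(1+468/38965) = 2383/2500 ≈ 0.953200
step 5 [2.5y] bond c/2=1/32: DF=(43493/40000 − 1/32·(0.985400+0.981600+0.976300+0.953200))/(1+1/32) = 9363/10000 ≈ 0.936300
step 6 [3y] bond c/2=23/800: DF=(2110707/2000000 − 23/800·(0.985400+0.981600+0.976300+0.953200+0.936300))/(1+23/800) = 2227/2500 ≈ 0.890800
step 7 [3.5y] swap r/2=635/32983: DF=(1 − 635/32983·(0.985400+0.981600+0.976300+0.953200+0.936300+0.890800))/(1+635/32983) = 873/1000 ≈ 0.873000
step 8 [4y] bond c/2=9/800: DF=(7297877/8000000 − 9/800·(0.985400+0.981600+0.976300+0.953200+0.936300+0.890800+0.873000))/(1+9/800) = 8287/10000 ≈ 0.828700

1 1/2 4927/5000
2 1 1227/1250
3 3/2 9763/10000
4 2 2383/2500
5 5/2 9363/10000
6 3 2227/2500
7 7/2 873/1000
8 4 8287/10000
s(0.5y) = (1/(4927/5000) − 1)/(1/2) = 146/4927 ≈ 2.9633%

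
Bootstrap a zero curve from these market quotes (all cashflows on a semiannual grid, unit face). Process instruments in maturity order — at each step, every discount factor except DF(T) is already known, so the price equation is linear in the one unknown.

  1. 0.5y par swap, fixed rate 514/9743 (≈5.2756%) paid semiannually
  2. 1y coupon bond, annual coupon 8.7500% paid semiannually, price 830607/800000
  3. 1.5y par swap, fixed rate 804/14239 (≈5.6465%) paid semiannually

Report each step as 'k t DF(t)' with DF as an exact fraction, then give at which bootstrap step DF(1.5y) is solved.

step 1 [0.5y] swap r/2=257/9743: DF=(1 − 257/9743·(0))/(1+257/9743) = 9743/10000 ≈ 0.974300
step 2 [1y] bond c/2=7/160: DF=(830607/800000 − 7/160·(0.974300))/(1+7/160) = 9539/10000 ≈ 0.953900
step 3 [1.5y] swap r/2=402/14239: DF=(1 − 402/14239·(0.974300+0.953900))/(1+402/14239) = 2299/2500 ≈ 0.919600

1 1/2 9743/10000
2 1 9539/10000
3 3/2 2299/2500
DF(1.5y) is solved at step 3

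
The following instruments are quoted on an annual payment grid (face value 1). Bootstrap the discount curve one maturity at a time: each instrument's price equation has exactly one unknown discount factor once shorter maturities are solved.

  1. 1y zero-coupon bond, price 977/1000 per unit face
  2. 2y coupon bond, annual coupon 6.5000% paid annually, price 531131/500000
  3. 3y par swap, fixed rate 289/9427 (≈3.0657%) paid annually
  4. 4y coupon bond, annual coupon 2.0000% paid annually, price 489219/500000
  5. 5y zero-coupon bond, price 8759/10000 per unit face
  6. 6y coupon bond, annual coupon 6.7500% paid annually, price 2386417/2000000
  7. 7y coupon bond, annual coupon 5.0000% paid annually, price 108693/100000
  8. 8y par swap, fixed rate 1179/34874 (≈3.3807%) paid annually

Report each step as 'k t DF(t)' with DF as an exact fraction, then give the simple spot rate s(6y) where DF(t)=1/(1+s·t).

step 1 [1y] zero: DF = P = 977/1000 ≈ 0.977000
step 2 [2y] bond c/1=13/200: DF=(531131/500000 − 13/200·(0.977000))/(1+13/200) = 4689/5000 ≈ 0.937800
step 3 [3y] swap r/1=289/9427: DF=(1 − 289/9427·(0.977000+0.937800))/(1+289/9427) = 9133/10000 ≈ 0.913300
step 4 [4y] bond c/1=1/50: DF=(489219/500000 − 1/50·(0.977000+0.937800+0.913300))/(1+1/50) = 4519/5000 ≈ 0.903800
step 5 [5y] zero: DF = P = 8759/10000 ≈ 0.875900
step 6 [6y] bond c/1=27/400: DF=(2386417/2000000 − 27/400·(0.977000+0.937800+0.913300+0.903800+0.875900))/(1+27/400) = 1033/1250 ≈ 0.826400
step 7 [7y] bond c/1=1/20: DF=(108693/100000 − 1/20·(0.977000+0.937800+0.913300+0.903800+0.875900+0.826400))/(1+1/20) = 1941/2500 ≈ 0.776400
step 8 [8y] swap r/1=1179/34874: DF=(1 − 1179/34874·(0.977000+0.937800+0.913300+0.903800+0.875900+0.826400+0.776400))/(1+1179/34874) = 3821/5000 ≈ 0.764200

1 1 977/1000
2 2 4689/5000
3 3 9133/10000
4 4 4519/5000
5 5 8759/10000
6 6 1033/1250
7 7 1941/2500
8 8 3821/5000
s(6y) = (1/(1033/1250) − 1)/(6) = 217/6198 ≈ 3.5011%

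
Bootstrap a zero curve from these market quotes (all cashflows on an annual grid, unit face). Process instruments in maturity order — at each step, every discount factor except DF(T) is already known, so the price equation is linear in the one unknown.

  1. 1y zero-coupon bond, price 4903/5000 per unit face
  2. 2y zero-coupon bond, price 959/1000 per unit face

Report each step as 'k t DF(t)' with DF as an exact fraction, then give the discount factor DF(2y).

1 1 4903/5000
2 2 959/1000
DF(2y) = 959/1000 ≈ 0.959000

step 1 [1y] zero: DF = P = 4903/5000 ≈ 0.980600
step 2 [2y] zero: DF = P = 959/1000 ≈ 0.959000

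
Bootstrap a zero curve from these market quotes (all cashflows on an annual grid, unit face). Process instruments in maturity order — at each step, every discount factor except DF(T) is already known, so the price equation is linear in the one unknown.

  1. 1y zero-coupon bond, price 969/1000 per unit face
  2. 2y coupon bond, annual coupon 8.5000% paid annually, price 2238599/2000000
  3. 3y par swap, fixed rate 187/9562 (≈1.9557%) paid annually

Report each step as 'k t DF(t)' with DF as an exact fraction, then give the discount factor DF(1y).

1 1 969/1000
2 2 9557/10000
3 3 9439/10000
DF(1y) = 969/1000 ≈ 0.969000

step 1 [1y] zero: DF = P = 969/1000 ≈ 0.969000
step 2 [2y] bond c/1=17/200: DF=(2238599/2000000 − 17/200·(0.969000))/(1+17/200) = 9557/10000 ≈ 0.955700
step 3 [3y] swap r/1=187/9562: DF=(1 − 187/9562·(0.969000+0.955700))/(1+187/9562) = 9439/10000 ≈ 0.943900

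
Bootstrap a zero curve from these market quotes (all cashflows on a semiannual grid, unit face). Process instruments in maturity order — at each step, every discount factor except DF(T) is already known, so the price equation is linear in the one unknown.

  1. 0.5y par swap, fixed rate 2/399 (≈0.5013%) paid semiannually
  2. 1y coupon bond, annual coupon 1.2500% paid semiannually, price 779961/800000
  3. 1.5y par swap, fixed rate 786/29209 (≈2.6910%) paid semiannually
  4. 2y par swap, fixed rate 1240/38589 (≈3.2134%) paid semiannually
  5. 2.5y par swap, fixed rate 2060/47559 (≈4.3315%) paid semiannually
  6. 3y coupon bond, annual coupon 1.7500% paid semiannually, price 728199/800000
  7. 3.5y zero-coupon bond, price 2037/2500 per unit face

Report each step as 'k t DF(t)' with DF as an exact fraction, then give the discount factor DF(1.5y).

step 1 [0.5y] swap r/2=1/399: DF=(1 − 1/399·(0))/(1+1/399) = 399/400 ≈ 0.997500
step 2 [1y] bond c/2=1/160: DF=(779961/800000 − 1/160·(0.997500))/(1+1/160) = 9627/10000 ≈ 0.962700
step 3 [1.5y] swap r/2=393/29209: DF=(1 − 393/29209·(0.997500+0.962700))/(1+393/29209) = 9607/10000 ≈ 0.960700
step 4 [2y] swap r/2=620/38589: DF=(1 − 620/38589·(0.997500+0.962700+0.960700))/(1+620/38589) = 469/500 ≈ 0.938000
step 5 [2.5y] swap r/2=1030/47559: DF=(1 − 1030/47559·(0.997500+0.962700+0.960700+0.938000))/(1+1030/47559) = 897/1000 ≈ 0.897000
step 6 [3y] bond c/2=7/800: DF=(728199/800000 − 7/800·(0.997500+0.962700+0.960700+0.938000+0.897000))/(1+7/800) = 8611/10000 ≈ 0.861100
step 7 [3.5y] zero: DF = P = 2037/2500 ≈ 0.814800

1 1/2 399/400
2 1 9627/10000
3 3/2 9607/10000
4 2 469/500
5 5/2 897/1000
6 3 8611/10000
7 7/2 2037/2500
DF(1.5y) = 9607/10000 ≈ 0.960700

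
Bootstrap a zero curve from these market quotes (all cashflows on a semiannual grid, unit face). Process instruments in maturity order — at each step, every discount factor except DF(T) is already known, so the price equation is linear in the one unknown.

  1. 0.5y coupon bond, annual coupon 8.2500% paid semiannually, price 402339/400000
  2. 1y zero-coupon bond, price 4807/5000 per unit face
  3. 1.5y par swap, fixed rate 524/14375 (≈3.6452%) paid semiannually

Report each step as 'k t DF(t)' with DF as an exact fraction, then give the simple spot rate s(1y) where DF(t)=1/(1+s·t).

step 1 [0.5y] bond c/2=33/800: DF=(402339/400000 − 33/800·(0))/(1+33/800) = 483/500 ≈ 0.966000
step 2 [1y] zero: DF = P = 4807/5000 ≈ 0.961400
step 3 [1.5y] swap r/2=262/14375: DF=(1 − 262/14375·(0.966000+0.961400))/(1+262/14375) = 2369/2500 ≈ 0.947600

1 1/2 483/500
2 1 4807/5000
3 3/2 2369/2500
s(1y) = (1/(4807/5000) − 1)/(1) = 193/4807 ≈ 4.0150%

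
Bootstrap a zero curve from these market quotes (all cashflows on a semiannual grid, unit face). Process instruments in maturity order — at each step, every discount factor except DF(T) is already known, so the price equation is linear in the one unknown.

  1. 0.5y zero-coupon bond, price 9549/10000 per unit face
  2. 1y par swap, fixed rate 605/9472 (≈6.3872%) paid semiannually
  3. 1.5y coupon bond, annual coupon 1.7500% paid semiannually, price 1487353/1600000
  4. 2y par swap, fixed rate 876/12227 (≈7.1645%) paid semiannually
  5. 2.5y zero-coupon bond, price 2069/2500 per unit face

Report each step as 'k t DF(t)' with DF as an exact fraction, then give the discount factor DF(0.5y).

1 1/2 9549/10000
2 1 1879/2000
3 3/2 9051/10000
4 2 4343/5000
5 5/2 2069/2500
DF(0.5y) = 9549/10000 ≈ 0.954900

step 1 [0.5y] zero: DF = P = 9549/10000 ≈ 0.954900
step 2 [1y] swap r/2=605/18944: DF=(1 − 605/18944·(0.954900))/(1+605/18944) = 1879/2000 ≈ 0.939500
step 3 [1.5y] bond c/2=7/800: DF=(1487353/1600000 − 7/800·(0.954900+0.939500))/(1+7/800) = 9051/10000 ≈ 0.905100
step 4 [2y] swap r/2=438/12227: DF=(1 − 438/12227·(0.954900+0.939500+0.905100))/(1+438/12227) = 4343/5000 ≈ 0.868600
step 5 [2.5y] zero: DF = P = 2069/2500 ≈ 0.827600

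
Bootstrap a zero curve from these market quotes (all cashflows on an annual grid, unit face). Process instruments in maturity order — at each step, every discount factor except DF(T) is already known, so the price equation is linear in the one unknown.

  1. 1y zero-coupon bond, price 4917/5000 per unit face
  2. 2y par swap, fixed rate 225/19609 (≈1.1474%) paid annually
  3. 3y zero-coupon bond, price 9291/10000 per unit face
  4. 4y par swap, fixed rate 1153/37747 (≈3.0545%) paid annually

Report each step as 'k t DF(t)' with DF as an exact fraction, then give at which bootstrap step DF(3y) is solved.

1 1 4917/5000
2 2 391/400
3 3 9291/10000
4 4 8847/10000
DF(3y) is solved at step 3

step 1 [1y] zero: DF = P = 4917/5000 ≈ 0.983400
step 2 [2y] swap r/1=225/19609: DF=(1 − 225/19609·(0.983400))/(1+225/19609) = 391/400 ≈ 0.977500
step 3 [3y] zero: DF = P = 9291/10000 ≈ 0.929100
step 4 [4y] swap r/1=1153/37747: DF=(1 − 1153/37747·(0.983400+0.977500+0.929100))/(1+1153/37747) = 8847/10000 ≈ 0.884700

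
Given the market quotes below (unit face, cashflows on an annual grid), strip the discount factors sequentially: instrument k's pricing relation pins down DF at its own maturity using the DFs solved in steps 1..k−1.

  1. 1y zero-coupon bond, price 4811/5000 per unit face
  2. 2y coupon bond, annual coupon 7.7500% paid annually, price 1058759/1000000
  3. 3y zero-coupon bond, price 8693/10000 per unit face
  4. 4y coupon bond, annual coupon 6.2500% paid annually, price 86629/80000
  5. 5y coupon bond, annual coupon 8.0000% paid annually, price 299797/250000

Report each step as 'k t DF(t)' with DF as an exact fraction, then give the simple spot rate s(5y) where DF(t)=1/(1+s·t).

1 1 4811/5000
2 2 4567/5000
3 3 8693/10000
4 4 8577/10000
5 5 1687/2000
s(5y) = (1/(1687/2000) − 1)/(5) = 313/8435 ≈ 3.7107%

step 1 [1y] zero: DF = P = 4811/5000 ≈ 0.962200
step 2 [2y] bond c/1=31/400: DF=(1058759/1000000 − 31/400·(0.962200))/(1+31/400) = 4567/5000 ≈ 0.913400
step 3 [3y] zero: DF = P = 8693/10000 ≈ 0.869300
step 4 [4y] bond c/1=1/16: DF=(86629/80000 − 1/16·(0.962200+0.913400+0.869300))/(1+1/16) = 8577/10000 ≈ 0.857700
step 5 [5y] bond c/1=2/25: DF=(299797/250000 − 2/25·(0.962200+0.913400+0.869300+0.857700))/(1+2/25) = 1687/2000 ≈ 0.843500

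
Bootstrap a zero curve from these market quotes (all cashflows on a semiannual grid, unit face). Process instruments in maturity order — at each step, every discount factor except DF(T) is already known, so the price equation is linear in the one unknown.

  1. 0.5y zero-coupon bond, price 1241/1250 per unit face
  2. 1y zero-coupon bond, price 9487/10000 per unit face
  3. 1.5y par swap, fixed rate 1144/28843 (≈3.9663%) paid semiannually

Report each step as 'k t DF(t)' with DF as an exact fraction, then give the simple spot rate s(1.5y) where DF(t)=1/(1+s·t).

1 1/2 1241/1250
2 1 9487/10000
3 3/2 2357/2500
s(1.5y) = (1/(2357/2500) − 1)/(3/2) = 286/7071 ≈ 4.0447%

step 1 [0.5y] zero: DF = P = 1241/1250 ≈ 0.992800
step 2 [1y] zero: DF = P = 9487/10000 ≈ 0.948700
step 3 [1.5y] swap r/2=572/28843: DF=(1 − 572/28843·(0.992800+0.948700))/(1+572/28843) = 2357/2500 ≈ 0.942800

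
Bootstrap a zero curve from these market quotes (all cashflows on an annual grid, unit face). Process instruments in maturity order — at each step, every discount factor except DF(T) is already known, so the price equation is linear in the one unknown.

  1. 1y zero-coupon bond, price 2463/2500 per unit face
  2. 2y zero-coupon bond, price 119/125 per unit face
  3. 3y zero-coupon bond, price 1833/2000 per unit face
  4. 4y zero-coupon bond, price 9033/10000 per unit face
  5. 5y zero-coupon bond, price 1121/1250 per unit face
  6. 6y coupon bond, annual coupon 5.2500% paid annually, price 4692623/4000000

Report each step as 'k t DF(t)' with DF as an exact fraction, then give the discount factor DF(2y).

step 1 [1y] zero: DF = P = 2463/2500 ≈ 0.985200
step 2 [2y] zero: DF = P = 119/125 ≈ 0.952000
step 3 [3y] zero: DF = P = 1833/2000 ≈ 0.916500
step 4 [4y] zero: DF = P = 9033/10000 ≈ 0.903300
step 5 [5y] zero: DF = P = 1121/1250 ≈ 0.896800
step 6 [6y] bond c/1=21/400: DF=(4692623/4000000 − 21/400·(0.985200+0.952000+0.916500+0.903300+0.896800))/(1+21/400) = 353/400 ≈ 0.882500

1 1 2463/2500
2 2 119/125
3 3 1833/2000
4 4 9033/10000
5 5 1121/1250
6 6 353/400
DF(2y) = 119/125 ≈ 0.952000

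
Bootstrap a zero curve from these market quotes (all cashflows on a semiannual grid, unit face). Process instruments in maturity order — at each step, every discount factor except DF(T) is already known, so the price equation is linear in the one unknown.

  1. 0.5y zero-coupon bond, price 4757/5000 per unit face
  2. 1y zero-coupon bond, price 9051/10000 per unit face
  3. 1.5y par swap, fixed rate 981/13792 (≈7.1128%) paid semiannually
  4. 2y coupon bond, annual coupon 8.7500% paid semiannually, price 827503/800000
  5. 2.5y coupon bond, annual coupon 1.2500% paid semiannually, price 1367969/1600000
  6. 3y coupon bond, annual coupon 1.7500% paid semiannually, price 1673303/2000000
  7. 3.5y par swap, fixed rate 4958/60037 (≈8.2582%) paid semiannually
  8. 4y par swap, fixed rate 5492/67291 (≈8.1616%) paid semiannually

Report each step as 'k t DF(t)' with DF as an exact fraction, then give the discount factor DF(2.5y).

step 1 [0.5y] zero: DF = P = 4757/5000 ≈ 0.951400
step 2 [1y] zero: DF = P = 9051/10000 ≈ 0.905100
step 3 [1.5y] swap r/2=981/27584: DF=(1 − 981/27584·(0.951400+0.905100))/(1+981/27584) = 9019/10000 ≈ 0.901900
step 4 [2y] bond c/2=7/160: DF=(827503/800000 − 7/160·(0.951400+0.905100+0.901900))/(1+7/160) = 4377/5000 ≈ 0.875400
step 5 [2.5y] bond c/2=1/160: DF=(1367969/1600000 − 1/160·(0.951400+0.905100+0.901900+0.875400))/(1+1/160) = 8271/10000 ≈ 0.827100
step 6 [3y] bond c/2=7/800: DF=(1673303/2000000 − 7/800·(0.951400+0.905100+0.901900+0.875400+0.827100))/(1+7/800) = 7907/10000 ≈ 0.790700
step 7 [3.5y] swap r/2=2479/60037: DF=(1 − 2479/60037·(0.951400+0.905100+0.901900+0.875400+0.827100+0.790700))/(1+2479/60037) = 7521/10000 ≈ 0.752100
step 8 [4y] swap r/2=2746/67291: DF=(1 − 2746/67291·(0.951400+0.905100+0.901900+0.875400+0.827100+0.790700+0.752100))/(1+2746/67291) = 3627/5000 ≈ 0.725400

1 1/2 4757/5000
2 1 9051/10000
3 3/2 9019/10000
4 2 4377/5000
5 5/2 8271/10000
6 3 7907/10000
7 7/2 7521/10000
8 4 3627/5000
DF(2.5y) = 8271/10000 ≈ 0.827100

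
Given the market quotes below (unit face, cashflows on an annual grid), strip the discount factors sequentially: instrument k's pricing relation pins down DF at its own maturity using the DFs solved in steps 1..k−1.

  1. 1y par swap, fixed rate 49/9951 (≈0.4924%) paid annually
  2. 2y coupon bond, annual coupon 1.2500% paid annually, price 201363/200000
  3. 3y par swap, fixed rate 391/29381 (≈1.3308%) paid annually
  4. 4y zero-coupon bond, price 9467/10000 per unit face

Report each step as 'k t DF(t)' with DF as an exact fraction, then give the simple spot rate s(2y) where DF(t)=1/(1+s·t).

1 1 9951/10000
2 2 9821/10000
3 3 9609/10000
4 4 9467/10000
s(2y) = (1/(9821/10000) − 1)/(2) = 179/19642 ≈ 0.9113%

step 1 [1y] swap r/1=49/9951: DF=(1 − 49/9951·(0))/(1+49/9951) = 9951/10000 ≈ 0.995100
step 2 [2y] bond c/1=1/80: DF=(201363/200000 − 1/80·(0.995100))/(1+1/80) = 9821/10000 ≈ 0.982100
step 3 [3y] swap r/1=391/29381: DF=(1 − 391/29381·(0.995100+0.982100))/(1+391/29381) = 9609/10000 ≈ 0.960900
step 4 [4y] zero: DF = P = 9467/10000 ≈ 0.946700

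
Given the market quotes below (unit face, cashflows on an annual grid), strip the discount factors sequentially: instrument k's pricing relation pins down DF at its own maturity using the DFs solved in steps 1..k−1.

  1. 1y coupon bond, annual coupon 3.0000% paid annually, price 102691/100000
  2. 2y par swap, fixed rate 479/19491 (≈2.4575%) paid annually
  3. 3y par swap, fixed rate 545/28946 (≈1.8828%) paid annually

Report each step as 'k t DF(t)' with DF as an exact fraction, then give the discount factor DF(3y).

1 1 997/1000
2 2 9521/10000
3 3 1891/2000
DF(3y) = 1891/2000 ≈ 0.945500

step 1 [1y] bond c/1=3/100: DF=(102691/100000 − 3/100·(0))/(1+3/100) = 997/1000 ≈ 0.997000
step 2 [2y] swap r/1=479/19491: DF=(1 − 479/19491·(0.997000))/(1+479/19491) = 9521/10000 ≈ 0.952100
step 3 [3y] swap r/1=545/28946: DF=(1 − 545/28946·(0.997000+0.952100))/(1+545/28946) = 1891/2000 ≈ 0.945500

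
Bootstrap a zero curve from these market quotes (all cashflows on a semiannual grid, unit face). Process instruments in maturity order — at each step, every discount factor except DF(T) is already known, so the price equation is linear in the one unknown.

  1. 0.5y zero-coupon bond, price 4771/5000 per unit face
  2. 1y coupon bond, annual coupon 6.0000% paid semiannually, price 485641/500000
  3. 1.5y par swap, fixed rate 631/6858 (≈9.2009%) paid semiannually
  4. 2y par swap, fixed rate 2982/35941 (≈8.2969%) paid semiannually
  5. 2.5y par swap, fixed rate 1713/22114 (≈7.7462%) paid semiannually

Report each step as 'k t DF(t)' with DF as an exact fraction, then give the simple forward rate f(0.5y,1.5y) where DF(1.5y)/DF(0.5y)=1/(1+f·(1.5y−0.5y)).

1 1/2 4771/5000
2 1 572/625
3 3/2 4369/5000
4 2 8509/10000
5 5/2 8287/10000
f(0.5y,1.5y) = ((4771/5000)/(4369/5000) − 1)/(1) = 402/4369 ≈ 9.2012%

step 1 [0.5y] zero: DF = P = 4771/5000 ≈ 0.954200
step 2 [1y] bond c/2=3/100: DF=(485641/500000 − 3/100·(0.954200))/(1+3/100) = 572/625 ≈ 0.915200
step 3 [1.5y] swap r/2=631/13716: DF=(1 − 631/13716·(0.954200+0.915200))/(1+631/13716) = 4369/5000 ≈ 0.873800
step 4 [2y] swap r/2=1491/35941: DF=(1 − 1491/35941·(0.954200+0.915200+0.873800))/(1+1491/35941) = 8509/10000 ≈ 0.850900
step 5 [2.5y] swap r/2=1713/44228: DF=(1 − 1713/44228·(0.954200+0.915200+0.873800+0.850900))/(1+1713/44228) = 8287/10000 ≈ 0.828700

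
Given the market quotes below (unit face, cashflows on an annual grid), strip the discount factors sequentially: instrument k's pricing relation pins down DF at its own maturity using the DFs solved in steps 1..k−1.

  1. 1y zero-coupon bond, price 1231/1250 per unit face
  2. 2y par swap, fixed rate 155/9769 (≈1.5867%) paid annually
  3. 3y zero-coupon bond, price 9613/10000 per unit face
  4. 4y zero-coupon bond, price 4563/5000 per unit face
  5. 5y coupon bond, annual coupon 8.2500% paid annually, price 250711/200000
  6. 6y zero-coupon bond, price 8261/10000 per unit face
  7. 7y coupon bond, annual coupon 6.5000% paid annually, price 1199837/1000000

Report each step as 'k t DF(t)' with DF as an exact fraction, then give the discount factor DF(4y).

step 1 [1y] zero: DF = P = 1231/1250 ≈ 0.984800
step 2 [2y] swap r/1=155/9769: DF=(1 − 155/9769·(0.984800))/(1+155/9769) = 969/1000 ≈ 0.969000
step 3 [3y] zero: DF = P = 9613/10000 ≈ 0.961300
step 4 [4y] zero: DF = P = 4563/5000 ≈ 0.912600
step 5 [5y] bond c/1=33/400: DF=(250711/200000 − 33/400·(0.984800+0.969000+0.961300+0.912600))/(1+33/400) = 8663/10000 ≈ 0.866300
step 6 [6y] zero: DF = P = 8261/10000 ≈ 0.826100
step 7 [7y] bond c/1=13/200: DF=(1199837/1000000 − 13/200·(0.984800+0.969000+0.961300+0.912600+0.866300+0.826100))/(1+13/200) = 7897/10000 ≈ 0.789700

1 1 1231/1250
2 2 969/1000
3 3 9613/10000
4 4 4563/5000
5 5 8663/10000
6 6 8261/10000
7 7 7897/10000
DF(4y) = 4563/5000 ≈ 0.912600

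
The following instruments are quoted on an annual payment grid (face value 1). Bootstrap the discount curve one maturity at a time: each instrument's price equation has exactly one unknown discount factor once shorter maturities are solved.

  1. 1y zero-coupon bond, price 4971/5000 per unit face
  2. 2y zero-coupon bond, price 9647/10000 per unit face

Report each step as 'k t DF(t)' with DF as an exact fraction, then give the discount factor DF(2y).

step 1 [1y] zero: DF = P = 4971/5000 ≈ 0.994200
step 2 [2y] zero: DF = P = 9647/10000 ≈ 0.964700

1 1 4971/5000
2 2 9647/10000
DF(2y) = 9647/10000 ≈ 0.964700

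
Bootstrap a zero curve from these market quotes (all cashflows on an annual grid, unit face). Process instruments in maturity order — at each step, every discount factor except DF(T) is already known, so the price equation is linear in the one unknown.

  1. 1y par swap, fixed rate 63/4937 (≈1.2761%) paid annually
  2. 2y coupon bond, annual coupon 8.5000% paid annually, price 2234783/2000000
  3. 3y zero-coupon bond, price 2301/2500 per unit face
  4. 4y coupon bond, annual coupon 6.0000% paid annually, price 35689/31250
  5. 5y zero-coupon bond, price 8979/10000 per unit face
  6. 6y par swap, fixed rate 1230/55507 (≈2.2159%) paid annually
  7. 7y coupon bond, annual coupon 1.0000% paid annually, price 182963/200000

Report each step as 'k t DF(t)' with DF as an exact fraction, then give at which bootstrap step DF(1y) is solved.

step 1 [1y] swap r/1=63/4937: DF=(1 − 63/4937·(0))/(1+63/4937) = 4937/5000 ≈ 0.987400
step 2 [2y] bond c/1=17/200: DF=(2234783/2000000 − 17/200·(0.987400))/(1+17/200) = 381/400 ≈ 0.952500
step 3 [3y] zero: DF = P = 2301/2500 ≈ 0.920400
step 4 [4y] bond c/1=3/50: DF=(35689/31250 − 3/50·(0.987400+0.952500+0.920400))/(1+3/50) = 1831/2000 ≈ 0.915500
step 5 [5y] zero: DF = P = 8979/10000 ≈ 0.897900
step 6 [6y] swap r/1=1230/55507: DF=(1 − 1230/55507·(0.987400+0.952500+0.920400+0.915500+0.897900))/(1+1230/55507) = 877/1000 ≈ 0.877000
step 7 [7y] bond c/1=1/100: DF=(182963/200000 − 1/100·(0.987400+0.952500+0.920400+0.915500+0.897900+0.877000))/(1+1/100) = 2127/2500 ≈ 0.850800

1 1 4937/5000
2 2 381/400
3 3 2301/2500
4 4 1831/2000
5 5 8979/10000
6 6 877/1000
7 7 2127/2500
DF(1y) is solved at step 1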